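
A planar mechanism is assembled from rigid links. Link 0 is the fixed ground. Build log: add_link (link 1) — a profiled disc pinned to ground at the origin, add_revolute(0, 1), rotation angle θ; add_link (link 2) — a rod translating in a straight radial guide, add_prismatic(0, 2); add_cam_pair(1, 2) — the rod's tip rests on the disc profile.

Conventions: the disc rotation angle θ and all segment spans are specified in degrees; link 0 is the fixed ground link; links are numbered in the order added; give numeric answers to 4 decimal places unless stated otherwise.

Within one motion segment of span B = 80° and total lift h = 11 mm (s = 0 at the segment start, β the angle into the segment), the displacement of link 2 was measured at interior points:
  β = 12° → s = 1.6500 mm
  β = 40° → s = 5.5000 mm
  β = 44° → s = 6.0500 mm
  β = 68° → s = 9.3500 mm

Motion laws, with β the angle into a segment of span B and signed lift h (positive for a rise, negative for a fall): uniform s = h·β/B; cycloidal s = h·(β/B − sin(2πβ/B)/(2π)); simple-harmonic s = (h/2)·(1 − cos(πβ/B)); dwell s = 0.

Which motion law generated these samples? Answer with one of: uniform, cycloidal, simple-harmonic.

candidates at β/B = r: uniform s = h·r (linear in β); cycloidal s = h·(r − sin(2πr)/(2π)); simple-harmonic s = (h/2)(1 − cos(πr))
β=12°: printed 1.6500 | uniform 1.6500, cycloidal 0.2337, simple-harmonic 0.5995
β=40°: printed 5.5000 | uniform 5.5000, cycloidal 5.5000, simple-harmonic 5.5000
β=44°: printed 6.0500 | uniform 6.0500, cycloidal 6.5910, simple-harmonic 6.3604
β=68°: printed 9.3500 | uniform 9.3500, cycloidal 10.7663, simple-harmonic 10.4005
only one law matches every sample → uniform

uniform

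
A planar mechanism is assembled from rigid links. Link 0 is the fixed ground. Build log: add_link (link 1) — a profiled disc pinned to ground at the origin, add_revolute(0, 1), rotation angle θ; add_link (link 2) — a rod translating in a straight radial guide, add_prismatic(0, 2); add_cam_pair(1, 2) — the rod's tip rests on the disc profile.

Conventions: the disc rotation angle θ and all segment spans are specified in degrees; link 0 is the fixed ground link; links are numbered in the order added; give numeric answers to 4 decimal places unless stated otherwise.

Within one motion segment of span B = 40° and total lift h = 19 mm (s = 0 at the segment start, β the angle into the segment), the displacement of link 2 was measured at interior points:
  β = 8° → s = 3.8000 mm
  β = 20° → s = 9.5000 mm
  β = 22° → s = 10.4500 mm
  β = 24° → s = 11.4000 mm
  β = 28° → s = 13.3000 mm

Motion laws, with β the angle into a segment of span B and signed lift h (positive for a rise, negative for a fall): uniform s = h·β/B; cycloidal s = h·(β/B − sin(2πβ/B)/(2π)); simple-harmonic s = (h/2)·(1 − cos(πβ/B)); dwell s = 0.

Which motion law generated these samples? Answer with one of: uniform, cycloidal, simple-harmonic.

candidates at β/B = r: uniform s = h·r (linear in β); cycloidal s = h·(r − sin(2πr)/(2π)); simple-harmonic s = (h/2)(1 − cos(πr))
β=8°: printed 3.8000 | uniform 3.8000, cycloidal 0.9241, simple-harmonic 1.8143
β=20°: printed 9.5000 | uniform 9.5000, cycloidal 9.5000, simple-harmonic 9.5000
β=22°: printed 10.4500 | uniform 10.4500, cycloidal 11.3845, simple-harmonic 10.9861
β=24°: printed 11.4000 | uniform 11.4000, cycloidal 13.1774, simple-harmonic 12.4357
β=28°: printed 13.3000 | uniform 13.3000, cycloidal 16.1759, simple-harmonic 15.0840
only one law matches every sample → uniform

uniform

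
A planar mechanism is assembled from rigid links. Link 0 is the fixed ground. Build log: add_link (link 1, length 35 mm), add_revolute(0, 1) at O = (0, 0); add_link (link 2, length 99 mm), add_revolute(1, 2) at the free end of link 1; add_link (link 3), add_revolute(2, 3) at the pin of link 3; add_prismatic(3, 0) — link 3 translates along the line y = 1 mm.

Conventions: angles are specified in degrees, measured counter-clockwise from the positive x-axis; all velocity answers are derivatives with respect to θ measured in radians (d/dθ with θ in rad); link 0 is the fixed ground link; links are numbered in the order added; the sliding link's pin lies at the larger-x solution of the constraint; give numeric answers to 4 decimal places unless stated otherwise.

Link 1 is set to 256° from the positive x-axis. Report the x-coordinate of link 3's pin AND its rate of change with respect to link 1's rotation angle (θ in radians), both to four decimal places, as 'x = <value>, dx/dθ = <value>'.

geometry: r = 35 mm, L = 99 mm, e = 1 mm
crank pin P = (r cos θ, r sin θ) = (-8.467266, -33.960350)
h = r sin θ − e = -33.960350 − 1 = -34.960350
x = r cos θ + √(L² − h²) = -8.467266 + 92.621671 = 84.154404
dx/dθ = −r sin θ − h·r cos θ/√(L² − h²) (θ in radians; h = -34.960350) = 30.764353

x = 84.1544, dx/dθ = 30.7644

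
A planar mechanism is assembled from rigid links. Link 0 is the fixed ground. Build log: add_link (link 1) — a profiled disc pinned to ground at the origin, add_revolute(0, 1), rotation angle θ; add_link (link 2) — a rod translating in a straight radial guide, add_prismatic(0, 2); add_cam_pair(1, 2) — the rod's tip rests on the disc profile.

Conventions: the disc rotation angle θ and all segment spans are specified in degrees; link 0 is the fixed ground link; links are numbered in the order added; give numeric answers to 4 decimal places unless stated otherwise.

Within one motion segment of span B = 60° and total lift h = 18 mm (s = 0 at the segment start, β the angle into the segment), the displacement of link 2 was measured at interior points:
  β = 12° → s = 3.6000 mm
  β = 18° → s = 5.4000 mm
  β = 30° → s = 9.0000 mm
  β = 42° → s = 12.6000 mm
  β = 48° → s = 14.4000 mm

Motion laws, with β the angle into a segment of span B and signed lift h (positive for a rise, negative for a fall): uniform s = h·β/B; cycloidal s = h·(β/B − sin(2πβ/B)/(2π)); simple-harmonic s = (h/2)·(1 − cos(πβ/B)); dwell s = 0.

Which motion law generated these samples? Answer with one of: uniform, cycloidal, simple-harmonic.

candidates at β/B = r: uniform s = h·r (linear in β); cycloidal s = h·(r − sin(2πr)/(2π)); simple-harmonic s = (h/2)(1 − cos(πr))
β=12°: printed 3.6000 | uniform 3.6000, cycloidal 0.8754, simple-harmonic 1.7188
β=18°: printed 5.4000 | uniform 5.4000, cycloidal 2.6754, simple-harmonic 3.7099
β=30°: printed 9.0000 | uniform 9.0000, cycloidal 9.0000, simple-harmonic 9.0000
β=42°: printed 12.6000 | uniform 12.6000, cycloidal 15.3246, simple-harmonic 14.2901
β=48°: printed 14.4000 | uniform 14.4000, cycloidal 17.1246, simple-harmonic 16.2812
only one law matches every sample → uniform

uniform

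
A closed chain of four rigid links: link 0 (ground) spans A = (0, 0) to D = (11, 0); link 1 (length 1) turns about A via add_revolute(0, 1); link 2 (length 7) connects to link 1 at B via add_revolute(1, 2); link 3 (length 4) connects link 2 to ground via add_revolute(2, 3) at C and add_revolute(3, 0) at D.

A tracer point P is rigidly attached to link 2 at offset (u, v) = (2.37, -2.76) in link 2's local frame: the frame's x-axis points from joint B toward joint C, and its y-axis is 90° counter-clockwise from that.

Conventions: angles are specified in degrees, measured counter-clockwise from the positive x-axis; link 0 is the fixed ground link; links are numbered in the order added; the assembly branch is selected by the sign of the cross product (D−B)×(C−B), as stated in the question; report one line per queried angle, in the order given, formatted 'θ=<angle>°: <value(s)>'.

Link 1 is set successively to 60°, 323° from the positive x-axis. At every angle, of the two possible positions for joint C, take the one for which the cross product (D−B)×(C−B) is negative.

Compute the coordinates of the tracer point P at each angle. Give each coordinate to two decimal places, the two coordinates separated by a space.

A=(0,0), D=(11.00,0)
θ=60°: B = A + 1.00·(cos60°, sin60°) = (0.5000, 0.8660)
θ=60°: |BD| = 10.5357
θ=60°: circle(B,7.00) ∩ circle(D,4.00): a=6.8339, h=1.5157
θ=60°:   candidates: C₊=(7.4354,1.8148) cross=15.969; C₋=(7.1862,-1.2063) cross=-15.969
θ=60°:   branch - wants cross < 0 → take C=(7.1862,-1.2063) (cross=-15.969)
θ=60°: ex = (C−B)/|BC| = (0.9552,-0.2960); ey = (0.2960,0.9552)
θ=60°: P = B + 2.37·ex + -2.76·ey = (1.9467,-2.4719)
θ=323°: B = A + 1.00·(cos323°, sin323°) = (0.7986, -0.6018)
θ=323°: |BD| = 10.2191
θ=323°: circle(B,7.00) ∩ circle(D,4.00): a=6.7242, h=1.9456
θ=323°:   candidates: C₊=(7.3966,1.7364) cross=19.883; C₋=(7.6257,-2.1481) cross=-19.883
θ=323°:   branch - wants cross < 0 → take C=(7.6257,-2.1481) (cross=-19.883)
θ=323°: ex = (C−B)/|BC| = (0.9753,-0.2209); ey = (0.2209,0.9753)
θ=323°: P = B + 2.37·ex + -2.76·ey = (2.5004,-3.8172)

θ=60°: 1.95 -2.47
θ=323°: 2.50 -3.82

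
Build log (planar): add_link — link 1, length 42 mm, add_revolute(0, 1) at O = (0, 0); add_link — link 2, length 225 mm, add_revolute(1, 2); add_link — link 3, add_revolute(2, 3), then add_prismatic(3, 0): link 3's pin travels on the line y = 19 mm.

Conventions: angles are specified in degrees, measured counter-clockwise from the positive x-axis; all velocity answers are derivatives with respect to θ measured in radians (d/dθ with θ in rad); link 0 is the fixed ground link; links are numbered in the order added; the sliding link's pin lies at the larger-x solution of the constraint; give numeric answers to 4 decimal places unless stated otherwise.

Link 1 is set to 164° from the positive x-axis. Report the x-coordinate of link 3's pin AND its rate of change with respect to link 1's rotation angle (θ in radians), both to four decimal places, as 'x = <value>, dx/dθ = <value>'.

geometry: r = 42 mm, L = 225 mm, e = 19 mm
crank pin P = (r cos θ, r sin θ) = (-40.372991, 11.576769)
h = r sin θ − e = 11.576769 − 19 = -7.423231
x = r cos θ + √(L² − h²) = -40.372991 + 224.877513 = 184.504521
dx/dθ = −r sin θ − h·r cos θ/√(L² − h²) (θ in radians; h = -7.423231) = -12.909486

x = 184.5045, dx/dθ = -12.9095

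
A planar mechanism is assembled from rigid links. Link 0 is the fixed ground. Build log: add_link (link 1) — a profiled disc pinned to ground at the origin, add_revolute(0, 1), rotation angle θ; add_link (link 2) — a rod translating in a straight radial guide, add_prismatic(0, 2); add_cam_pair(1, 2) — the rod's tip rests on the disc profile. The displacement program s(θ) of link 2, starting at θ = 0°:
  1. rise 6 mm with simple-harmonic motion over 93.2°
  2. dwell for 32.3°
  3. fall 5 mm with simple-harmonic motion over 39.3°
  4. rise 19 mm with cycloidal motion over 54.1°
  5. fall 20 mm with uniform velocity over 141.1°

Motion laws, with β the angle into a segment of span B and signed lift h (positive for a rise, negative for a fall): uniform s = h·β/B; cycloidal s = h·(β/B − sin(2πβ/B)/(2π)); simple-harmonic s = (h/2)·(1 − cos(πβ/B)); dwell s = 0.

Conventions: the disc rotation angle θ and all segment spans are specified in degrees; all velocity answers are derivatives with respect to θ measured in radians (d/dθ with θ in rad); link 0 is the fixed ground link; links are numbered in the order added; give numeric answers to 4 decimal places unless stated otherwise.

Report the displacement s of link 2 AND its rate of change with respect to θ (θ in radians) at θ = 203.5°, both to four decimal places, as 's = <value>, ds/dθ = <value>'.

seg 1 [0°–93.2°] simple-harmonic, h=6: full span → s += 6 → s = 6.0000
seg 2 [93.2°–125.5°] dwell: s stays 6.0000
seg 3 [125.5°–164.8°] simple-harmonic, h=-5: full span → s += -5 → s = 1.0000
seg 4 [164.8°–218.9°] cycloidal, h=19: θ=203.5° here. β=38.7, B=54.1. 19·(0.7153 − sin(2π·0.7153)/(2π)) = 16.5440 → s = 17.5440
velocity in seg [164.8°–218.9°] (cycloidal), θ in radians: β = 38.7° = 0.6754 rad, B = 54.1° = 0.9442 rad; ds/dθ = (h/B)(1 − cos(2πβ/B)) = (19/0.9442)(1 − cos(2π·0.7153)) = 24.469716 mm/rad

s = 17.5440, ds/dθ = 24.4697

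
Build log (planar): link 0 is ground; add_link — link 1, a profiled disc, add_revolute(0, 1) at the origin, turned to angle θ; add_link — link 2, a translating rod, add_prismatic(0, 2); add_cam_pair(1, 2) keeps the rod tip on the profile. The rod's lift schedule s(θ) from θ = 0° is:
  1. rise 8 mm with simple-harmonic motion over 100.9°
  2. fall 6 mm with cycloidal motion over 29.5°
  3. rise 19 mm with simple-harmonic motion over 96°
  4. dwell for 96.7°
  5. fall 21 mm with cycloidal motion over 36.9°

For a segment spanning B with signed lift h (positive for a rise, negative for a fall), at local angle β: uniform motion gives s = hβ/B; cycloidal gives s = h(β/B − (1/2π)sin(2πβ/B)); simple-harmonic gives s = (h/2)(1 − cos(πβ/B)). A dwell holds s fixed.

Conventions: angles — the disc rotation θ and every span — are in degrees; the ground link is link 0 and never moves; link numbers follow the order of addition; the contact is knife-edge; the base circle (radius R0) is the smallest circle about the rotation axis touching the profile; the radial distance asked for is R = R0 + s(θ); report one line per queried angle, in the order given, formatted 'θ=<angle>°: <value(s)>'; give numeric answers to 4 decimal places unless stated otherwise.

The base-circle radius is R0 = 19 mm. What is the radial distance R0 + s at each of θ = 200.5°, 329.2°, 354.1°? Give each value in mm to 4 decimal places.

seg 1 [0°–100.9°] simple-harmonic, h=8: full span → s += 8 → s = 8.0000
seg 2 [100.9°–130.4°] cycloidal, h=-6: full span → s += -6 → s = 2.0000
seg 3 [130.4°–226.4°] simple-harmonic, h=19: θ=200.5° here. β=70.1, B=96. 19/2·(1 − cos(π·0.7302)) = 15.7871 → s = 17.7871
seg 3 [130.4°–226.4°] simple-harmonic, h=19: full span → s += 19 → s = 21.0000
seg 4 [226.4°–323.1°] dwell: s stays 21.0000
seg 5 [323.1°–360°] cycloidal, h=-21: θ=329.2° here. β=6.1, B=36.9. -21·(0.1653 − sin(2π·0.1653)/(2π)) = -0.5914 → s = 20.4086
seg 5 [323.1°–360°] cycloidal, h=-21: θ=354.1° here. β=31, B=36.9. -21·(0.8401 − sin(2π·0.8401)/(2π)) = -20.4630 → s = 0.5370
θ=200.5°: R = R0 + s = 19 + 17.7871 = 36.7871
θ=329.2°: R = R0 + s = 19 + 20.4086 = 39.4086
θ=354.1°: R = R0 + s = 19 + 0.5370 = 19.5370

θ=200.5°: 36.7871
θ=329.2°: 39.4086
θ=354.1°: 19.5370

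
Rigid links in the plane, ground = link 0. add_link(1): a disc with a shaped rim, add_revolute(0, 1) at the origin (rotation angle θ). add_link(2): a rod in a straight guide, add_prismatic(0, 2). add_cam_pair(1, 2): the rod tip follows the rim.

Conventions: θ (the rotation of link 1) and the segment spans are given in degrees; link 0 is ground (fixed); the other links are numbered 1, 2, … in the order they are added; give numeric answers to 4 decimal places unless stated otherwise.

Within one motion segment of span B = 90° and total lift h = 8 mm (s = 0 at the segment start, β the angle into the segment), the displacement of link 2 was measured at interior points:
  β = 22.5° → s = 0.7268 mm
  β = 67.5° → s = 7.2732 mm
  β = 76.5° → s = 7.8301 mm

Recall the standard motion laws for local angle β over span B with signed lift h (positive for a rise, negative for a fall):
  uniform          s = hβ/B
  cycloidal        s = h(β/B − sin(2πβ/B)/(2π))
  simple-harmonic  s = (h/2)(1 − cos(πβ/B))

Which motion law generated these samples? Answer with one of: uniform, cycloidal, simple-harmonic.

candidates at β/B = r: uniform s = h·r (linear in β); cycloidal s = h·(r − sin(2πr)/(2π)); simple-harmonic s = (h/2)(1 − cos(πr))
β=22.5°: printed 0.7268 | uniform 2.0000, cycloidal 0.7268, simple-harmonic 1.1716
β=67.5°: printed 7.2732 | uniform 6.0000, cycloidal 7.2732, simple-harmonic 6.8284
β=76.5°: printed 7.8301 | uniform 6.8000, cycloidal 7.8301, simple-harmonic 7.5640
only one law matches every sample → cycloidal

cycloidal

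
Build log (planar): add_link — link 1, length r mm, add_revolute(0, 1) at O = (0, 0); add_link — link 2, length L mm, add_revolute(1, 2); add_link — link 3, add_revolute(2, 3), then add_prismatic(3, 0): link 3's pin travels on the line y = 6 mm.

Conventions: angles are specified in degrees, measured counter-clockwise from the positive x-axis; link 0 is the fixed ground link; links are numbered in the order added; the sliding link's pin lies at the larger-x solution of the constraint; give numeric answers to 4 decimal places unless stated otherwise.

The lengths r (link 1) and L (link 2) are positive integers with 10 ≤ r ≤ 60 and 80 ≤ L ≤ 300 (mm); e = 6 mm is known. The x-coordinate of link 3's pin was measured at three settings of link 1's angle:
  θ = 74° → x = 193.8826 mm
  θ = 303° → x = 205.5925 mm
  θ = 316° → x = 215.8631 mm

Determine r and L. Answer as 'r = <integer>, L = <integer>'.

constraint per measurement: (x − r cos θ)² + (r sin θ − e)² = L²
subtracting the θ₁ and θ₂ equations cancels the r² and L² terms:
r = (x₁² − x₂²) / (2[(x₁cos θ₁ + e sin θ₁) − (x₂cos θ₂ + e sin θ₂)]) = 49.0000 → r = 49
L² = (x₁ − r cos θ₁)² + (r sin θ₁ − e)² = 34224.9946 → L = 185.0000 → L = 185
check at θ₃=316°: x = 215.8631 (printed 215.8631) ✓

r = 49, L = 185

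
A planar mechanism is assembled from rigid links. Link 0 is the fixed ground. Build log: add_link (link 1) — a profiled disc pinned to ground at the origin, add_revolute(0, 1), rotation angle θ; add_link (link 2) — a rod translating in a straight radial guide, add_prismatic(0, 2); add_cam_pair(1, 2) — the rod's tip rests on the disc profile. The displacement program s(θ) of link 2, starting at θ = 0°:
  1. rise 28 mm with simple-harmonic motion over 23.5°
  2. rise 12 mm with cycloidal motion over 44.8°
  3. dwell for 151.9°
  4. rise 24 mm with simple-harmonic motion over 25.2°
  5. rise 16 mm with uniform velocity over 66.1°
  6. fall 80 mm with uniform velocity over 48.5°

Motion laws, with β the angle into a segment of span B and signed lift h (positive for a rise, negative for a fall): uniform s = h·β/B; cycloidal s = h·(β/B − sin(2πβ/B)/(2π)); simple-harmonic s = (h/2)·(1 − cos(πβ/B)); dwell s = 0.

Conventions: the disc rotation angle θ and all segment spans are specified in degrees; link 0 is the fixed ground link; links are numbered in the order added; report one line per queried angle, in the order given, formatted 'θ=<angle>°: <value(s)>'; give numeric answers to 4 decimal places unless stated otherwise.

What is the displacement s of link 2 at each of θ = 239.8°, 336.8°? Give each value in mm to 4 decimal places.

seg 1 [0°–23.5°] simple-harmonic, h=28: full span → s += 28 → s = 28.0000
seg 2 [23.5°–68.3°] cycloidal, h=12: full span → s += 12 → s = 40.0000
seg 3 [68.3°–220.2°] dwell: s stays 40.0000
seg 4 [220.2°–245.4°] simple-harmonic, h=24: θ=239.8° here. β=19.6, B=25.2. 24/2·(1 − cos(π·0.7778)) = 21.1925 → s = 61.1925
seg 4 [220.2°–245.4°] simple-harmonic, h=24: full span → s += 24 → s = 64.0000
seg 5 [245.4°–311.5°] uniform, h=16: full span → s += 16 → s = 80.0000
seg 6 [311.5°–360°] uniform, h=-80: θ=336.8° here. β=25.3, B=48.5. -80·25.3/48.5 = -41.7320 → s = 38.2680

θ=239.8°: 61.1925
θ=336.8°: 38.2680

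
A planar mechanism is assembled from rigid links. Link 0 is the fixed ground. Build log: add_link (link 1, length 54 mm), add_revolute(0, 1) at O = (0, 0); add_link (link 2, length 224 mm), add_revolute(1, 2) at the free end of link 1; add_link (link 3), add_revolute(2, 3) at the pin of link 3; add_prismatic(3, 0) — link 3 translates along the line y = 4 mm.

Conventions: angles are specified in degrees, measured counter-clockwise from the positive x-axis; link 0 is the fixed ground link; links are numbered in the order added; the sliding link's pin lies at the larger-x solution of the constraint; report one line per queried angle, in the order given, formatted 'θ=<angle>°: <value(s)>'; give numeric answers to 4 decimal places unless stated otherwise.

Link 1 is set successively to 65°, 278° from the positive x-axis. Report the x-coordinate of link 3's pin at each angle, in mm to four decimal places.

geometry: r = 54 mm, L = 224 mm, e = 4 mm
θ=65°: crank pin P = (r cos θ, r sin θ) = (22.821386, 48.940620)
θ=65°: h = r sin θ − e = 48.940620 − 4 = 44.940620
θ=65°: x = r cos θ + √(L² − h²) = 22.821386 + 219.445530 = 242.266916
θ=278°: crank pin P = (r cos θ, r sin θ) = (7.515347, -53.474476)
θ=278°: h = r sin θ − e = -53.474476 − 4 = -57.474476
θ=278°: x = r cos θ + √(L² − h²) = 7.515347 + 216.501004 = 224.016351

θ=65°: 242.2669
θ=278°: 224.0164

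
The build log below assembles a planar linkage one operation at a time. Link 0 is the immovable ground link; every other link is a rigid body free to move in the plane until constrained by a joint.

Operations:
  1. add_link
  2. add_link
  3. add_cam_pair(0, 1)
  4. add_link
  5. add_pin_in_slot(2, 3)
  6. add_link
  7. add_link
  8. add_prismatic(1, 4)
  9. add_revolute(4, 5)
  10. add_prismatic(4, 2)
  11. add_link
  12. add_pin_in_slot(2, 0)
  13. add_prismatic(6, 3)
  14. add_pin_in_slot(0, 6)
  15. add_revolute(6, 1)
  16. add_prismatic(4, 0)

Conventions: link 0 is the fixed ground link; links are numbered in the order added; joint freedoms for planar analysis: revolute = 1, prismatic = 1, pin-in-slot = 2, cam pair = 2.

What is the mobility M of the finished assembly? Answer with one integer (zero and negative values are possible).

L=1 J1=0 J2=0
add link → L=2 J1=0 J2=0
add link → L=3 J1=0 J2=0
C@0,1 dof=2 J2 → L=3 J1=0 J2=1
add link → L=4 J1=0 J2=1
PS@2,3 dof=2 J2 → L=4 J1=0 J2=2
add link → L=5 J1=0 J2=2
add link → L=6 J1=0 J2=2
P@1,4 dof=1 J1 → L=6 J1=1 J2=2
R@4,5 dof=1 J1 → L=6 J1=2 J2=2
P@4,2 dof=1 J1 → L=6 J1=3 J2=2
add link → L=7 J1=3 J2=2
PS@2,0 dof=2 J2 → L=7 J1=3 J2=3
P@6,3 dof=1 J1 → L=7 J1=4 J2=3
PS@0,6 dof=2 J2 → L=7 J1=4 J2=4
R@6,1 dof=1 J1 → L=7 J1=5 J2=4
P@4,0 dof=1 J1 → L=7 J1=6 J2=4
M=3(L−1)−2J1−J2=3·6−2·6−4=2

M = 2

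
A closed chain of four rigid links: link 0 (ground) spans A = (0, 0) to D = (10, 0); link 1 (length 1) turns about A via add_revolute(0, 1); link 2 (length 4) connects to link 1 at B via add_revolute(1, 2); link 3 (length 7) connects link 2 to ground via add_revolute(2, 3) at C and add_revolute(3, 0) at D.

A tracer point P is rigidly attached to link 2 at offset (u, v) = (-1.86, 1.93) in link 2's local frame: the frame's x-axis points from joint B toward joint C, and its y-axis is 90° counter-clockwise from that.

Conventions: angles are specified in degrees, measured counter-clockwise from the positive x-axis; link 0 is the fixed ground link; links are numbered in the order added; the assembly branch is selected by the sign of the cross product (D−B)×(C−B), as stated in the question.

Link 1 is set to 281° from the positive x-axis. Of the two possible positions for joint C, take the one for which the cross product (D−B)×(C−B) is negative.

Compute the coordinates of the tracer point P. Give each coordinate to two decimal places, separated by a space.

A=(0,0), D=(10.00,0)
B = A + 1.00·(cos281°, sin281°) = (0.1908, -0.9816)
|BD| = 9.8582
circle(B,4.00) ∩ circle(D,7.00): a=3.2554, h=2.3244
  candidates: C₊=(3.1985,1.6553) cross=22.914; C₋=(3.6614,-2.9703) cross=-22.914
  branch - wants cross < 0 → take C=(3.6614,-2.9703) (cross=-22.914)
ex = (C−B)/|BC| = (0.8677,-0.4972); ey = (0.4972,0.8677)
P = B + -1.86·ex + 1.93·ey = (-0.4635,1.6177)

-0.46 1.62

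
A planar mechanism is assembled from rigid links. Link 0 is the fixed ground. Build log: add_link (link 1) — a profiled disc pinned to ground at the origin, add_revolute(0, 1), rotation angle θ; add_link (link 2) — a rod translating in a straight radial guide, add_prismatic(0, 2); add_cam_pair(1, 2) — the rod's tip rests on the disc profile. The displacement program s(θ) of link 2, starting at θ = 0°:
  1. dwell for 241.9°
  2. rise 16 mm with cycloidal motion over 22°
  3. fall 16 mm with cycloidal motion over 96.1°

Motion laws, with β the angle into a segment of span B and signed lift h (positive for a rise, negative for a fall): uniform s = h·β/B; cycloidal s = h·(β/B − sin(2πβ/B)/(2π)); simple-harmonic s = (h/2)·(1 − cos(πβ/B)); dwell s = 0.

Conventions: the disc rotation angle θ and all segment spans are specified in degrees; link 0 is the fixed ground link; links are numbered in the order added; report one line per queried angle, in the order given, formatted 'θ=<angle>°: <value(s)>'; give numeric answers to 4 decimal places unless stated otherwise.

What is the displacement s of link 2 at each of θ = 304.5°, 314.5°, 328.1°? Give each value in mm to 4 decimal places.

seg 1 [0°–241.9°] dwell: s stays 0.0000
seg 2 [241.9°–263.9°] cycloidal, h=16: full span → s += 16 → s = 16.0000
seg 3 [263.9°–360°] cycloidal, h=-16: θ=304.5° here. β=40.6, B=96.1. -16·(0.4225 − sin(2π·0.4225)/(2π)) = -5.5677 → s = 10.4323
seg 3 [263.9°–360°] cycloidal, h=-16: θ=314.5° here. β=50.6, B=96.1. -16·(0.5265 − sin(2π·0.5265)/(2π)) = -8.8472 → s = 7.1528
seg 3 [263.9°–360°] cycloidal, h=-16: θ=328.1° here. β=64.2, B=96.1. -16·(0.6681 − sin(2π·0.6681)/(2π)) = -12.9052 → s = 3.0948

θ=304.5°: 10.4323
θ=314.5°: 7.1528
θ=328.1°: 3.0948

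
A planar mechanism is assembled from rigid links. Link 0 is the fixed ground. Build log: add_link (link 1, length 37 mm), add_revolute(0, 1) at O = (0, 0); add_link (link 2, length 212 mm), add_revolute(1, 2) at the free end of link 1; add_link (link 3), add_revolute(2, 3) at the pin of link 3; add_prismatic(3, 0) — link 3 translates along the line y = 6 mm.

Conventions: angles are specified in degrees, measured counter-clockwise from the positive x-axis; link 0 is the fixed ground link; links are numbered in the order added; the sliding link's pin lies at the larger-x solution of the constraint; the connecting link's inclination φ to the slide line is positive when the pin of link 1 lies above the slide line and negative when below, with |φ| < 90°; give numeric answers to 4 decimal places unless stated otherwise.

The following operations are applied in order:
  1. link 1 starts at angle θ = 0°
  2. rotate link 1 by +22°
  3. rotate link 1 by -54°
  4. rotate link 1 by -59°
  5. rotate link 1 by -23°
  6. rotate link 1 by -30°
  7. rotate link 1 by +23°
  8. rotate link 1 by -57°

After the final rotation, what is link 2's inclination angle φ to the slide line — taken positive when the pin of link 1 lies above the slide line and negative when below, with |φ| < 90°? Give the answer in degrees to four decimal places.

geometry: r = 37 mm, L = 212 mm, e = 6 mm; θ starts at 0°
rotate link 1 by +22°: θ ← 0° +22° = 22°
rotate link 1 by -54°: θ ← 22° -54° = -32°
rotate link 1 by -59°: θ ← -32° -59° = -91°
rotate link 1 by -23°: θ ← -91° -23° = -114°
rotate link 1 by -30°: θ ← -114° -30° = -144°
rotate link 1 by +23°: θ ← -144° +23° = -121°
rotate link 1 by -57°: θ ← -121° -57° = -178°
h = r sin θ − e = -1.291281 − 6 = -7.291281
sin φ = h / L = -7.291281 / 212 = -0.03439284
φ = arcsin(-0.03439284) = -1.970953°

-1.9710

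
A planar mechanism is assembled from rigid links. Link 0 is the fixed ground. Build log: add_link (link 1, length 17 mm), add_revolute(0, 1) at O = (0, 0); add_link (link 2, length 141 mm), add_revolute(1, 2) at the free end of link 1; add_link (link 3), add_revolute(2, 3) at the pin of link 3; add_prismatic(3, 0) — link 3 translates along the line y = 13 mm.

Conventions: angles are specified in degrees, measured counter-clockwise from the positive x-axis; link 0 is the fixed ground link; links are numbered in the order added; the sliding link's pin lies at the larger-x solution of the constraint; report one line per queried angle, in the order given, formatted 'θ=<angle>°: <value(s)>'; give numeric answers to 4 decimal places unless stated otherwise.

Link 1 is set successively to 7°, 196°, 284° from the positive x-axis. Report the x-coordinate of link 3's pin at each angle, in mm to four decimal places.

geometry: r = 17 mm, L = 141 mm, e = 13 mm
θ=7°: crank pin P = (r cos θ, r sin θ) = (16.873285, 2.071779)
θ=7°: h = r sin θ − e = 2.071779 − 13 = -10.928221
θ=7°: x = r cos θ + √(L² − h²) = 16.873285 + 140.575866 = 157.449150
θ=196°: crank pin P = (r cos θ, r sin θ) = (-16.341449, -4.685835)
θ=196°: h = r sin θ − e = -4.685835 − 13 = -17.685835
θ=196°: x = r cos θ + √(L² − h²) = -16.341449 + 139.886423 = 123.544974
θ=284°: crank pin P = (r cos θ, r sin θ) = (4.112672, -16.495027)
θ=284°: h = r sin θ − e = -16.495027 − 13 = -29.495027
θ=284°: x = r cos θ + √(L² − h²) = 4.112672 + 137.880540 = 141.993212

θ=7°: 157.4492
θ=196°: 123.5450
θ=284°: 141.9932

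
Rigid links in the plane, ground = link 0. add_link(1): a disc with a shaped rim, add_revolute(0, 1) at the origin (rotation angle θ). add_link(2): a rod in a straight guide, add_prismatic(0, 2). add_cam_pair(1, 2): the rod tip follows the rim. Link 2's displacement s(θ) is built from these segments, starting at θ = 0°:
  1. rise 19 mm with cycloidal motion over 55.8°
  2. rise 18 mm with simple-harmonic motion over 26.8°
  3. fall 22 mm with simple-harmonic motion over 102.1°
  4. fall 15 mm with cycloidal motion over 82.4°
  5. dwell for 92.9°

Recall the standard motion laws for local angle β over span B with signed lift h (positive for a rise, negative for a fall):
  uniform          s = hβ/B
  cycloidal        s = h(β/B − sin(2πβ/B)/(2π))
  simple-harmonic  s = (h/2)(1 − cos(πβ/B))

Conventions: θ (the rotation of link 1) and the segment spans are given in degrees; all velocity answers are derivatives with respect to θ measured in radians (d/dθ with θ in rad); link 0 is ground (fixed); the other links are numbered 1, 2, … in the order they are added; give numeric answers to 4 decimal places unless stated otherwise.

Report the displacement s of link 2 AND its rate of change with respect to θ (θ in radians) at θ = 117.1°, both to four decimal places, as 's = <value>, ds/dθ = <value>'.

segment 1 (0° to 55.8°, cycloidal, h = 19) is passed completely: s = 0.0000 + (19) = 19.0000
segment 2 (55.8° to 82.6°, simple-harmonic, h = 18) is passed completely: s = 19.0000 + (18) = 37.0000
θ = 117.1° falls in segment 3 (82.6° to 184.7°, simple-harmonic, h = -22): β = 117.1 − 82.6 = 34.5°, B = 102.1°; Δs = -22/2·(1 − cos(π·0.3379)) = -5.6374; s = 37.0000 − 5.6374 = 31.3626
velocity in seg [82.6°–184.7°] (simple-harmonic), θ in radians: β = 34.5° = 0.6021 rad, B = 102.1° = 1.7820 rad; ds/dθ = (πh/(2B)) sin(πβ/B) = (π·(-22)/(2·1.7820)) sin(π·0.3379) = -16.932112 mm/rad

s = 31.3626, ds/dθ = -16.9321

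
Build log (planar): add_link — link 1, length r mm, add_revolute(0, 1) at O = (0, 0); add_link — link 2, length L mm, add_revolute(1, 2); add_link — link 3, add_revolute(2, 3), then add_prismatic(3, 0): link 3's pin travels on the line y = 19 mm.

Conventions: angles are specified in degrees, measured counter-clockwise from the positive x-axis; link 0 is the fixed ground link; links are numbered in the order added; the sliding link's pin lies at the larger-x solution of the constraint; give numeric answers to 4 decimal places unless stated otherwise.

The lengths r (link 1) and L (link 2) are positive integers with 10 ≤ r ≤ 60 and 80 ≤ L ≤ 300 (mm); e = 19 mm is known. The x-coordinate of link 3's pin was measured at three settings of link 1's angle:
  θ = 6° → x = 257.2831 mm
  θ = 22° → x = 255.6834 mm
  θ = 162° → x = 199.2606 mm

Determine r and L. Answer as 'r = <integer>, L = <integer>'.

constraint per measurement: (x − r cos θ)² + (r sin θ − e)² = L²
subtracting the θ₁ and θ₂ equations cancels the r² and L² terms:
r = (x₁² − x₂²) / (2[(x₁cos θ₁ + e sin θ₁) − (x₂cos θ₂ + e sin θ₂)]) = 29.9997 → r = 30
L² = (x₁ − r cos θ₁)² + (r sin θ₁ − e)² = 51984.0105 → L = 228.0000 → L = 228
check at θ₃=162°: x = 199.2606 (printed 199.2606) ✓

r = 30, L = 228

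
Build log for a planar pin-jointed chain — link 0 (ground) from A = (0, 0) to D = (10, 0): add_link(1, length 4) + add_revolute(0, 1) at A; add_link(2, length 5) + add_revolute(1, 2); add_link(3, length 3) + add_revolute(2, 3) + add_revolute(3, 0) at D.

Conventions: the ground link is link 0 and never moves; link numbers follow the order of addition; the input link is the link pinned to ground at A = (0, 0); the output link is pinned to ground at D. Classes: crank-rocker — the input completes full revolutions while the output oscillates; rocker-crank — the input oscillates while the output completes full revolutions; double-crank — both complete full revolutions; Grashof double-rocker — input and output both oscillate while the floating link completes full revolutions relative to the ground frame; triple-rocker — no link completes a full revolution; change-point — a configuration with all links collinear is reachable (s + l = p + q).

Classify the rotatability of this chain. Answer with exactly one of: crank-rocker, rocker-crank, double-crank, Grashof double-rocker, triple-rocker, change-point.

lengths: ground=10, input=4, coupler=5, output=3
sorted: s=3 (shortest), l=10 (longest), p+q=9
s + l = 13 vs p + q = 9
s + l > p + q → non-Grashof → no link fully rotates → triple-rocker

triple-rocker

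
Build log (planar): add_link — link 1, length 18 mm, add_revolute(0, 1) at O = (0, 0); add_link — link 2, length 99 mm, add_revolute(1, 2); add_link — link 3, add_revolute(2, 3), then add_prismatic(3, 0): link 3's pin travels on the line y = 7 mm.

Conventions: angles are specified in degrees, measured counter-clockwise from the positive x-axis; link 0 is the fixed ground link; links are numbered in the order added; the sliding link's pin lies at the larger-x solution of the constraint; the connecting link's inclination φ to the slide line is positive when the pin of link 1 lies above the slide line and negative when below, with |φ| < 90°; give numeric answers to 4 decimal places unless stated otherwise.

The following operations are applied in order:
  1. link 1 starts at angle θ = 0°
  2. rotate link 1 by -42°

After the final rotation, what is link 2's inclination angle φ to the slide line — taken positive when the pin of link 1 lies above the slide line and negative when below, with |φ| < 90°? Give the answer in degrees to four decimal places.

geometry: r = 18 mm, L = 99 mm, e = 7 mm; θ starts at 0°
rotate link 1 by -42°: θ ← 0° -42° = -42°
h = r sin θ − e = -12.044351 − 7 = -19.044351
sin φ = h / L = -19.044351 / 99 = -0.19236718
φ = arcsin(-0.19236718) = -11.090963°

-11.0910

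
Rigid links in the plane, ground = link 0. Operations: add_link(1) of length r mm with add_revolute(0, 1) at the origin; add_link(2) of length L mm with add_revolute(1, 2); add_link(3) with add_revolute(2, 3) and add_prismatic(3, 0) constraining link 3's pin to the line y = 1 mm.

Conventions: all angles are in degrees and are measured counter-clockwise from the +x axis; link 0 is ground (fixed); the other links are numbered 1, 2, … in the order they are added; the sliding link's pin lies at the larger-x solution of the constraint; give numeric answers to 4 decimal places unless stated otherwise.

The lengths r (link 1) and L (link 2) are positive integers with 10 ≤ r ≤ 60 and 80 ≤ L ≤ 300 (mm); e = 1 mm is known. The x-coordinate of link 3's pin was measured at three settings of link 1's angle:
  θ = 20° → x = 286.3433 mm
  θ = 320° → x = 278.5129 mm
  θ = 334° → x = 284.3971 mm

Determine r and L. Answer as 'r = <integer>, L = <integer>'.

constraint per measurement: (x − r cos θ)² + (r sin θ − e)² = L²
subtracting the θ₁ and θ₂ equations cancels the r² and L² terms:
r = (x₁² − x₂²) / (2[(x₁cos θ₁ + e sin θ₁) − (x₂cos θ₂ + e sin θ₂)]) = 38.9997 → r = 39
L² = (x₁ − r cos θ₁)² + (r sin θ₁ − e)² = 62499.9824 → L = 250.0000 → L = 250
check at θ₃=334°: x = 284.3971 (printed 284.3971) ✓

r = 39, L = 250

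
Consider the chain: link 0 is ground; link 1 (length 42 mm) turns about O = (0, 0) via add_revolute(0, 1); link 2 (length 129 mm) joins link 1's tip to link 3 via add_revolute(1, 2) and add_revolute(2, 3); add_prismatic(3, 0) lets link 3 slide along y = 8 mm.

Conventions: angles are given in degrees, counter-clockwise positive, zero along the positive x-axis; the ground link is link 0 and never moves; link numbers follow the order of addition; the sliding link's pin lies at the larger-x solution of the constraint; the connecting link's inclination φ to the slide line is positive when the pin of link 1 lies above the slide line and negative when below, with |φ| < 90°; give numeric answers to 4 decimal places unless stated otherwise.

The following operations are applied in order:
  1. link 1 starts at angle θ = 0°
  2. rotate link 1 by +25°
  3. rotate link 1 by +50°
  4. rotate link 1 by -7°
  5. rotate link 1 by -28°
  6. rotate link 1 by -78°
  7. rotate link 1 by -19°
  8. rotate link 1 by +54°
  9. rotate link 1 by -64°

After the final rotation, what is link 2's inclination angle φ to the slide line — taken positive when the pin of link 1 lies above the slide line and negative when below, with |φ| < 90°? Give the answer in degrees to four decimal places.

geometry: r = 42 mm, L = 129 mm, e = 8 mm; θ starts at 0°
rotate link 1 by +25°: θ ← 0° +25° = 25°
rotate link 1 by +50°: θ ← 25° +50° = 75°
rotate link 1 by -7°: θ ← 75° -7° = 68°
rotate link 1 by -28°: θ ← 68° -28° = 40°
rotate link 1 by -78°: θ ← 40° -78° = -38°
rotate link 1 by -19°: θ ← -38° -19° = -57°
rotate link 1 by +54°: θ ← -57° +54° = -3°
rotate link 1 by -64°: θ ← -3° -64° = -67°
h = r sin θ − e = -38.661204 − 8 = -46.661204
sin φ = h / L = -46.661204 / 129 = -0.36171476
φ = arcsin(-0.36171476) = -21.205543°

-21.2055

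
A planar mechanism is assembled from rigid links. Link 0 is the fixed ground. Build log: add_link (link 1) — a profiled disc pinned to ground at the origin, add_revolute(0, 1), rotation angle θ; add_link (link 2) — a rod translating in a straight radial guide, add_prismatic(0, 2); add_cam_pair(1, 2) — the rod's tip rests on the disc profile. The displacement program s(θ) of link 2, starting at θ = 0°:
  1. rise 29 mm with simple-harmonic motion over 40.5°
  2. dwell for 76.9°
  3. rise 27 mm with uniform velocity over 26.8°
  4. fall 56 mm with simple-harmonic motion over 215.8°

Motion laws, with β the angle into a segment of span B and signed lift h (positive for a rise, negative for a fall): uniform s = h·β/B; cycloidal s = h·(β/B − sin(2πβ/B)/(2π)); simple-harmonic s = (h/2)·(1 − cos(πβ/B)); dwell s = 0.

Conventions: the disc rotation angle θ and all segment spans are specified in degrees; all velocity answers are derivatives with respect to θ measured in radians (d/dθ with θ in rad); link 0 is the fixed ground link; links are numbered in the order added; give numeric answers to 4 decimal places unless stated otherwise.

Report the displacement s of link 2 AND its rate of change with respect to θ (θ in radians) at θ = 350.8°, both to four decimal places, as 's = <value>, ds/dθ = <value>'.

seg 1 [0°–40.5°] simple-harmonic, h=29: full span → s += 29 → s = 29.0000
seg 2 [40.5°–117.4°] dwell: s stays 29.0000
seg 3 [117.4°–144.2°] uniform, h=27: full span → s += 27 → s = 56.0000
seg 4 [144.2°–360°] simple-harmonic, h=-56: θ=350.8° here. β=206.6, B=215.8. -56/2·(1 − cos(π·0.9574)) = -55.7492 → s = 0.2508
velocity in seg [144.2°–360°] (simple-harmonic), θ in radians: β = 206.6° = 3.6059 rad, B = 215.8° = 3.7664 rad; ds/dθ = (πh/(2B)) sin(πβ/B) = (π·(-56)/(2·3.7664)) sin(π·0.9574) = -3.118647 mm/rad

s = 0.2508, ds/dθ = -3.1186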